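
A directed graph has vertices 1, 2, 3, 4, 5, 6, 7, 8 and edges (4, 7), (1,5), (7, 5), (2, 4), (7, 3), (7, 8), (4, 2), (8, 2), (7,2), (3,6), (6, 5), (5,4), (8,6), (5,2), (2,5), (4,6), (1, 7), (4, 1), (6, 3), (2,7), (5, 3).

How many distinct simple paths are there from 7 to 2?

8

7→2
7→3→6→5→2
7→3→6→5→4→2
7→5→2
7→5→4→2
7→8→2
7→8→6→5→2
7→8→6→5→4→2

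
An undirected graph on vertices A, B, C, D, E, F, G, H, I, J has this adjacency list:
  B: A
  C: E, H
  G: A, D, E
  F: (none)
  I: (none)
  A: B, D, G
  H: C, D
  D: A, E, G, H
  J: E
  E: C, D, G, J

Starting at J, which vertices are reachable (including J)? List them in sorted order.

Start at J.
Its neighbours: E.
Then their neighbours: C, D, G.
Then next layer: A, H.
Then next layer: B.
Nothing further is reachable.

A, B, C, D, E, G, H, J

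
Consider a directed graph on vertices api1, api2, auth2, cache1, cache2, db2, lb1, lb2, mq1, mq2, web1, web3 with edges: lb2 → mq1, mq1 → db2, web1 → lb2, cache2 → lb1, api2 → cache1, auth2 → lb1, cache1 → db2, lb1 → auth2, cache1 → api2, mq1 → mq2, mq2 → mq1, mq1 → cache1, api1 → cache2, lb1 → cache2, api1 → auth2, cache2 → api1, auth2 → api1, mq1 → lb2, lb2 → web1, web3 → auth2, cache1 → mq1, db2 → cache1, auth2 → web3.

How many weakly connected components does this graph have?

From api1: component {api1, auth2, cache2, lb1, web3}.
From api2: component {api2, cache1, db2, lb2, mq1, mq2, web1}.
That's 2 components.

2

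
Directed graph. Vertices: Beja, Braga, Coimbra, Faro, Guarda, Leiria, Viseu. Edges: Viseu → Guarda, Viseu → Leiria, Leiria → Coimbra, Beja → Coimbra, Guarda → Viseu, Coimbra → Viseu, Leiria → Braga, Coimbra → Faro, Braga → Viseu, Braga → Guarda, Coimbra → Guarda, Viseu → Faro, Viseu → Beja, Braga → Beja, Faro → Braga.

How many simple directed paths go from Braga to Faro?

9

Braga→Beja→Coimbra→Faro
Braga→Beja→Coimbra→Guarda→Viseu→Faro
Braga→Beja→Coimbra→Viseu→Faro
Braga→Guarda→Viseu→Beja→Coimbra→Faro
Braga→Guarda→Viseu→Faro
Braga→Guarda→Viseu→Leiria→Coimbra→Faro
Braga→Viseu→Beja→Coimbra→Faro
Braga→Viseu→Faro
Braga→Viseu→Leiria→Coimbra→Faro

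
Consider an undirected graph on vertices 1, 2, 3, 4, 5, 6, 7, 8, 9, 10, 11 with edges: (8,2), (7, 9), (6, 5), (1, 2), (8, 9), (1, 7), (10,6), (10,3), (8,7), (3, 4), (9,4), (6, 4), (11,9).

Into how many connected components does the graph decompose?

From 1: component {1, 2, 3, 4, 5, 6, 7, 8, 9, 10, 11}.
That's 1 component.

1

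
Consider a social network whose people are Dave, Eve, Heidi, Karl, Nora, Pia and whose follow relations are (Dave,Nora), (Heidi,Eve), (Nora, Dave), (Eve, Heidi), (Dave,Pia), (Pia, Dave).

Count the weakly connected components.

From Dave: component {Dave, Nora, Pia}.
From Eve: component {Eve, Heidi}.
From Karl: component {Karl}.
That's 3 components.

3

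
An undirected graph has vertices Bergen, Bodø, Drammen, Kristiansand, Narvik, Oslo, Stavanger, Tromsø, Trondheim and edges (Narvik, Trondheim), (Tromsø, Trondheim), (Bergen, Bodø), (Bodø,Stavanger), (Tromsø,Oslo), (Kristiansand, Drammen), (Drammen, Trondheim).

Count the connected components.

2

From Bergen: component {Bergen, Bodø, Stavanger}.
From Drammen: component {Drammen, Kristiansand, Narvik, Oslo, Tromsø, Trondheim}.
That's 2 components.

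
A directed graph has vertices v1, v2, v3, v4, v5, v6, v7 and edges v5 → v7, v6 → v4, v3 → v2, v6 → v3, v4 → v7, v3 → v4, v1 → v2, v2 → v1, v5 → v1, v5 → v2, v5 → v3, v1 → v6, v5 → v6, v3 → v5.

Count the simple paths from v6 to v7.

v6→v3→v4→v7
v6→v3→v5→v7
v6→v4→v7

3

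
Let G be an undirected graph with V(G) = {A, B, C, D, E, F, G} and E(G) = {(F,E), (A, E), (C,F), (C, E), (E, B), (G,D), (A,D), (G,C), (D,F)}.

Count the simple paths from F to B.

F–C–E–B
F–C–G–D–A–E–B
F–D–A–E–B
F–D–G–C–E–B
F–E–B

5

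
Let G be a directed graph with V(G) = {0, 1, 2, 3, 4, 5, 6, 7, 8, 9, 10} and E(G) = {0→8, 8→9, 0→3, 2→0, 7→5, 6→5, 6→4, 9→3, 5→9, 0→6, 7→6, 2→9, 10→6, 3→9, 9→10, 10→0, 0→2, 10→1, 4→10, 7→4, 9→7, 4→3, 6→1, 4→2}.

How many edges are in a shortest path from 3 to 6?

3

Distance 0: 3.
Distance 1: 9.
Distance 2: 7, 10.
Distance 3: 0, 1, 4, 5, 6 — contains 6.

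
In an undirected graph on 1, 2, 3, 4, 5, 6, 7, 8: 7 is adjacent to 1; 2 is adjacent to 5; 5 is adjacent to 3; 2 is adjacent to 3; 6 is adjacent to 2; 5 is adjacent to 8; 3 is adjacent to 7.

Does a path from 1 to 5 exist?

Yes

Explore from 1.
Distance 1: reach 7.
Distance 2: reach 3.
Distance 3: reach 2, 5.
Found 5.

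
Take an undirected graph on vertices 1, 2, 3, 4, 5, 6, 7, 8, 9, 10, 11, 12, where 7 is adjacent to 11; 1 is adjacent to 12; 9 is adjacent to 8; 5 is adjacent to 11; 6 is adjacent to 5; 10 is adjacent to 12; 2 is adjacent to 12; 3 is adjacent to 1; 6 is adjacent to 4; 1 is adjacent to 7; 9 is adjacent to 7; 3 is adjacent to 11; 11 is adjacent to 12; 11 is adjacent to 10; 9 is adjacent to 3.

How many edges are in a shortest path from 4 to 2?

5

Distance 0: 4.
Distance 1: 6.
Distance 2: 5.
Distance 3: 11.
Distance 4: 3, 7, 10, 12.
Distance 5: 1, 2, 9 — contains 2.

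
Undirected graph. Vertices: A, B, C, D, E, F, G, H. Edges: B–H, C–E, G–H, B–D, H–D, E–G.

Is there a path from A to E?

No

A has no edges, so nothing is reachable from it.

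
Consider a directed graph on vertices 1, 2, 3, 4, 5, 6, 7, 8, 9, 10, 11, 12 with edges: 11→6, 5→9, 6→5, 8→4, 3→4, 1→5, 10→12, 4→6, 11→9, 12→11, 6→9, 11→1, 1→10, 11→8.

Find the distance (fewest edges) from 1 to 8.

Distance 0: 1.
Distance 1: 5, 10.
Distance 2: 9, 12.
Distance 3: 11.
Distance 4: 6, 8 — contains 8.

4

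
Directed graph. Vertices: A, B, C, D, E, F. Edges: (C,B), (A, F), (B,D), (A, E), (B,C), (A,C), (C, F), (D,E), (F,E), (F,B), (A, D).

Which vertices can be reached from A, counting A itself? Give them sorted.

Start at A.
Its neighbours: C, D, E, F.
Then their neighbours: B.
Every vertex is now reached.

A, B, C, D, E, F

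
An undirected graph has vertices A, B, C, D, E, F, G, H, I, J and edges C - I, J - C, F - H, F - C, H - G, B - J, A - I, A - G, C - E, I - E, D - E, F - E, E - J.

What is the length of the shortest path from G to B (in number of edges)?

5

Distance 0: G.
Distance 1: A, H.
Distance 2: F, I.
Distance 3: C, E.
Distance 4: D, J.
Distance 5: B — contains B.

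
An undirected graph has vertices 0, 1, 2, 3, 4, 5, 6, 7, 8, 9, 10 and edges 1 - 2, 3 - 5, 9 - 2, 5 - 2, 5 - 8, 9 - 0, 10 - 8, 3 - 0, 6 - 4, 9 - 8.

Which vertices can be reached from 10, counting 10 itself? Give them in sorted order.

0, 1, 2, 3, 5, 8, 9, 10

Start at 10.
Its neighbours: 8.
Then their neighbours: 5, 9.
Then next layer: 0, 2, 3.
Then next layer: 1.
Nothing further is reachable.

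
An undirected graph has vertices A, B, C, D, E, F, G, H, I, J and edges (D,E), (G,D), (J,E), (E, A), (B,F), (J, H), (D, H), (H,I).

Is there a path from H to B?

No

Explore from H.
Distance 1: reach D, I, J.
Distance 2: reach E, G.
Distance 3: reach A.
The search is exhausted without reaching B; it lies in a different component.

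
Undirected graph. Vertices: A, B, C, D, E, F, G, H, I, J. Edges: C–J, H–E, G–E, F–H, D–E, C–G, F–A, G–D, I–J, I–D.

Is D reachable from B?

B has no edges, so nothing is reachable from it.

No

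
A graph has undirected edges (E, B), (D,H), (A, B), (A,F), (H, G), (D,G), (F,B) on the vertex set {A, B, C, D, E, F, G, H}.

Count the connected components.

From A: component {A, B, E, F}.
From C: component {C}.
From D: component {D, G, H}.
That's 3 components.

3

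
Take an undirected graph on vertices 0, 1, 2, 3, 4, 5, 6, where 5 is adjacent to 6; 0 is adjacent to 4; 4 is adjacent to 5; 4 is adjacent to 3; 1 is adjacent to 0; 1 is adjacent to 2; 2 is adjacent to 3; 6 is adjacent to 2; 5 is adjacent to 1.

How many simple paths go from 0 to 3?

7

0–1–2–3
0–1–2–6–5–4–3
0–1–5–4–3
0–1–5–6–2–3
0–4–3
0–4–5–1–2–3
0–4–5–6–2–3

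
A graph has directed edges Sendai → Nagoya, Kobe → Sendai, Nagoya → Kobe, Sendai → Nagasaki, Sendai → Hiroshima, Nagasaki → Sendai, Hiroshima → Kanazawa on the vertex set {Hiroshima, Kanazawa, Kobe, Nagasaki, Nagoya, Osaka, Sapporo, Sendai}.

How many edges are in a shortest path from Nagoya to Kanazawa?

4

Distance 0: Nagoya.
Distance 1: Kobe.
Distance 2: Sendai.
Distance 3: Hiroshima, Nagasaki.
Distance 4: Kanazawa — contains Kanazawa.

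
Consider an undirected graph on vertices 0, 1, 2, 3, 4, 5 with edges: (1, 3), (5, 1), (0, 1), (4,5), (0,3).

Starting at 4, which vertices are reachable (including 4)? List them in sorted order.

Start at 4.
Its neighbours: 5.
Then their neighbours: 1.
Then next layer: 0, 3.
Nothing further is reachable.

0, 1, 3, 4, 5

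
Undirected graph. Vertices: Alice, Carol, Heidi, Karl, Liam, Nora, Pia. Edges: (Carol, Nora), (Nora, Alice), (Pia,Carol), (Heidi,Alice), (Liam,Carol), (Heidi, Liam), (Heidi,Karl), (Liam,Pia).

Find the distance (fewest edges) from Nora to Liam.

2

Distance 0: Nora.
Distance 1: Alice, Carol.
Distance 2: Heidi, Liam, Pia — contains Liam.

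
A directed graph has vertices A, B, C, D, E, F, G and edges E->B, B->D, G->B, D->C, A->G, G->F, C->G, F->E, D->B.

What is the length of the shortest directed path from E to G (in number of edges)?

4

Distance 0: E.
Distance 1: B.
Distance 2: D.
Distance 3: C.
Distance 4: G — contains G.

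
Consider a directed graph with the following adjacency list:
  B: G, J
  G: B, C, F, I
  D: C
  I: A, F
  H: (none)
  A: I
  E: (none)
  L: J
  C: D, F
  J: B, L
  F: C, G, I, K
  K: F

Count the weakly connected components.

3

From A: component {A, B, C, D, F, G, I, J, K, L}.
From E: component {E}.
From H: component {H}.
That's 3 components.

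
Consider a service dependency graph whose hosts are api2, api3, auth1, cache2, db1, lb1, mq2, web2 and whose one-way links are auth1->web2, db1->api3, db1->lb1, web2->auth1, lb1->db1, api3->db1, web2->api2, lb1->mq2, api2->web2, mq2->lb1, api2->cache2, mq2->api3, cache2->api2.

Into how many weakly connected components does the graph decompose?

2

From api2: component {api2, auth1, cache2, web2}.
From api3: component {api3, db1, lb1, mq2}.
That's 2 components.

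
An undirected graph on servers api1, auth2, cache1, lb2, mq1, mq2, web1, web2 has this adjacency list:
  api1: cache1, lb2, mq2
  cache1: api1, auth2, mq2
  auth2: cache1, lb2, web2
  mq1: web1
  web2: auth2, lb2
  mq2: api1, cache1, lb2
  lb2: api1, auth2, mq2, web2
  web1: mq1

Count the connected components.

2

From api1: component {api1, auth2, cache1, lb2, mq2, web2}.
From mq1: component {mq1, web1}.
That's 2 components.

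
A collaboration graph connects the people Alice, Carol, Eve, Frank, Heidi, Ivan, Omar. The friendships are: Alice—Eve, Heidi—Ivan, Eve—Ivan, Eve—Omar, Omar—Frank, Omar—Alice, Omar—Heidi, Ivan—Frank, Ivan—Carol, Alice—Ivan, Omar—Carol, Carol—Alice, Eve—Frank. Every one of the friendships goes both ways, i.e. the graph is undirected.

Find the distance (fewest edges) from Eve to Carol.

2

Distance 0: Eve.
Distance 1: Alice, Frank, Ivan, Omar.
Distance 2: Carol, Heidi — contains Carol.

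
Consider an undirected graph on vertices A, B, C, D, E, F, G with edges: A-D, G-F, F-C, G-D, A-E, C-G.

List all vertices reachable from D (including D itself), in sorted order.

Start at D.
Its neighbours: A, G.
Then their neighbours: C, E, F.
Nothing further is reachable.

A, C, D, E, F, G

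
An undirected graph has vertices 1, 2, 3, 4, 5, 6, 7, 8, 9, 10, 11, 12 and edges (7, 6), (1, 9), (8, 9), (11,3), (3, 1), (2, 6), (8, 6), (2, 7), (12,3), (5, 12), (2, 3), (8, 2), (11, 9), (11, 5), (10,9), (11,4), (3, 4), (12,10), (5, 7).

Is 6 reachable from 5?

Explore from 5.
Distance 1: reach 7, 11, 12.
Distance 2: reach 2, 3, 4, 6, 9, 10.
Found 6.

Yes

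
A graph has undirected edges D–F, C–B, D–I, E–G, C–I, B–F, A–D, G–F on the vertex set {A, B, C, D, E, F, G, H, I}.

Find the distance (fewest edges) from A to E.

Distance 0: A.
Distance 1: D.
Distance 2: F, I.
Distance 3: B, C, G.
Distance 4: E — contains E.

4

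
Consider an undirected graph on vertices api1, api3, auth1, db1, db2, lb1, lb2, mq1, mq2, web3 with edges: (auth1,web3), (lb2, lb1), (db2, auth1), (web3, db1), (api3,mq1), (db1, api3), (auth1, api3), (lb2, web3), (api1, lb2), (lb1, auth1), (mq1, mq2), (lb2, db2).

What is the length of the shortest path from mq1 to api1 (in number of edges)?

Distance 0: mq1.
Distance 1: api3, mq2.
Distance 2: auth1, db1.
Distance 3: db2, lb1, web3.
Distance 4: lb2.
Distance 5: api1 — contains api1.

5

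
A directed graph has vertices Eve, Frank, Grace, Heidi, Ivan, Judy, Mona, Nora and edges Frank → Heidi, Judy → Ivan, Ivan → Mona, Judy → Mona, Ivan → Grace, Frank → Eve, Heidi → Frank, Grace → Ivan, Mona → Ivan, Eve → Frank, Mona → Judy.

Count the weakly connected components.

3

From Eve: component {Eve, Frank, Heidi}.
From Grace: component {Grace, Ivan, Judy, Mona}.
From Nora: component {Nora}.
That's 3 components.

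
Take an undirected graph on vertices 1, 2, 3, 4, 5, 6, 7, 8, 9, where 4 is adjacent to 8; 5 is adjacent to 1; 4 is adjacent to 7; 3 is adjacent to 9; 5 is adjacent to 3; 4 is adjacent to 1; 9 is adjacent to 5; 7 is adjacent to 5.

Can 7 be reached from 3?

Explore from 3.
Distance 1: reach 5, 9.
Distance 2: reach 1, 7.
Found 7.

Yes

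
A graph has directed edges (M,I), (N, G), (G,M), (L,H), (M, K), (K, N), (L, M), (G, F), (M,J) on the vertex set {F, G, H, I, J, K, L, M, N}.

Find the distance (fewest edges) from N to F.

2

Distance 0: N.
Distance 1: G.
Distance 2: F, M — contains F.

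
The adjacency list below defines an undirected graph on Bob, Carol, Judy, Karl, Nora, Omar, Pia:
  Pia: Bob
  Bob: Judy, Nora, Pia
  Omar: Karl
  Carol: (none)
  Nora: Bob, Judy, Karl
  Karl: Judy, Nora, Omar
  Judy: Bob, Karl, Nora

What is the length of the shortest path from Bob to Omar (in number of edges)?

3

Distance 0: Bob.
Distance 1: Judy, Nora, Pia.
Distance 2: Karl.
Distance 3: Omar — contains Omar.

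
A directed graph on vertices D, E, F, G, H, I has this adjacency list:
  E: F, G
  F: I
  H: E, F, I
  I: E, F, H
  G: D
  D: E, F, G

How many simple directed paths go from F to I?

F→I

1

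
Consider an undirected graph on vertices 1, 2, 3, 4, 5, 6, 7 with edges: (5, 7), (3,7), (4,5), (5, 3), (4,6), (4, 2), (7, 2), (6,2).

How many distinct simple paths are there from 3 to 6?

8

3–5–4–2–6
3–5–4–6
3–5–7–2–4–6
3–5–7–2–6
3–7–2–4–6
3–7–2–6
3–7–5–4–2–6
3–7–5–4–6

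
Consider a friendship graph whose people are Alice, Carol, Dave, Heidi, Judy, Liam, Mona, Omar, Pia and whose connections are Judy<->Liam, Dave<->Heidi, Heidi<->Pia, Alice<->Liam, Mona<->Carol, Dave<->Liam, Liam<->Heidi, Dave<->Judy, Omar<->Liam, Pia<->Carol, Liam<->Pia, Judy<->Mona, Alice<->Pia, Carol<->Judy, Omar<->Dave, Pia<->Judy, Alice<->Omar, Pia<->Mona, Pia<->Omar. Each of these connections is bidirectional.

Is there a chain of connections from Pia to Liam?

Explore from Pia.
Distance 1: reach Alice, Carol, Heidi, Judy, Liam, Mona, Omar.
Found Liam.

Yes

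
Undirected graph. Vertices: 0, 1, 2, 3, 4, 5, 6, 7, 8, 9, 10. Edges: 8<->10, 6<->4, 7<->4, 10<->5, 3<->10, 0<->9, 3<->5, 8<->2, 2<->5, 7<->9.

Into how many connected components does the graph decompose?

3

From 0: component {0, 4, 6, 7, 9}.
From 1: component {1}.
From 2: component {2, 3, 5, 8, 10}.
That's 3 components.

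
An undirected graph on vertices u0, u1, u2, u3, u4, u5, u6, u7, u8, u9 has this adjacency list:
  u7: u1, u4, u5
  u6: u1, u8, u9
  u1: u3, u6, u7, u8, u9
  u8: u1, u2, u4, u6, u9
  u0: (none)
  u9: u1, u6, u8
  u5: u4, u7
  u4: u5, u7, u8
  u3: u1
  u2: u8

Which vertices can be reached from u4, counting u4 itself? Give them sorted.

u1, u2, u3, u4, u5, u6, u7, u8, u9

Start at u4.
Its neighbours: u5, u7, u8.
Then their neighbours: u1, u2, u6, u9.
Then next layer: u3.
Nothing further is reachable.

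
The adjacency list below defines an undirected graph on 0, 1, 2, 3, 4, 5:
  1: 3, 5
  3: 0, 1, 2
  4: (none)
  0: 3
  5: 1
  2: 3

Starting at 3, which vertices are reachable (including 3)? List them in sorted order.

Start at 3.
Its neighbours: 0, 1, 2.
Then their neighbours: 5.
Nothing further is reachable.

0, 1, 2, 3, 5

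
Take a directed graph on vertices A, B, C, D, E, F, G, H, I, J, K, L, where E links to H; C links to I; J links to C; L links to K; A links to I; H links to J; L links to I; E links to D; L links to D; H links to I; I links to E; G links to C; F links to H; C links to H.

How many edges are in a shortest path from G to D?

Distance 0: G.
Distance 1: C.
Distance 2: H, I.
Distance 3: E, J.
Distance 4: D — contains D.

4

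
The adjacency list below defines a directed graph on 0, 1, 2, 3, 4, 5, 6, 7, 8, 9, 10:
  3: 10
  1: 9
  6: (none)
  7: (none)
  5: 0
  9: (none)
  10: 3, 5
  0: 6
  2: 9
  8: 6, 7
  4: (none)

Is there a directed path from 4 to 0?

4 has no outgoing edges, so nothing is reachable from it.

No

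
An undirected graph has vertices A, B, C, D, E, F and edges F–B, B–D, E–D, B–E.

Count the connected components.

3

From A: component {A}.
From B: component {B, D, E, F}.
From C: component {C}.
That's 3 components.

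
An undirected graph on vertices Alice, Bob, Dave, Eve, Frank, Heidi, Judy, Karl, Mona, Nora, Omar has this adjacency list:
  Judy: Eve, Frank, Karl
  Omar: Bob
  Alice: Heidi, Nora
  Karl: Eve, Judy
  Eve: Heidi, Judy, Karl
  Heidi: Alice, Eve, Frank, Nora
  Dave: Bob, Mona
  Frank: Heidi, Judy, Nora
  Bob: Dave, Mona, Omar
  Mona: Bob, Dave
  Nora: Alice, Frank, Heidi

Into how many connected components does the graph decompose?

From Alice: component {Alice, Eve, Frank, Heidi, Judy, Karl, Nora}.
From Bob: component {Bob, Dave, Mona, Omar}.
That's 2 components.

2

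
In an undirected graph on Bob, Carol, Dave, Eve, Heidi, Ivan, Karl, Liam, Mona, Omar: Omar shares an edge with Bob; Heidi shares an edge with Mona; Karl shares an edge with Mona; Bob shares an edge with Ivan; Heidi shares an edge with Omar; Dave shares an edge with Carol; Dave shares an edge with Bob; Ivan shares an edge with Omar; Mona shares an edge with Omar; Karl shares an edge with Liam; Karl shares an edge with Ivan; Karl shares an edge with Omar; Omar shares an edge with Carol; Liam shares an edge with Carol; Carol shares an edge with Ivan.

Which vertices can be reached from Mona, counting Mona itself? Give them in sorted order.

Start at Mona.
Its neighbours: Heidi, Karl, Omar.
Then their neighbours: Bob, Carol, Ivan, Liam.
Then next layer: Dave.
Nothing further is reachable.

Bob, Carol, Dave, Heidi, Ivan, Karl, Liam, Mona, Omar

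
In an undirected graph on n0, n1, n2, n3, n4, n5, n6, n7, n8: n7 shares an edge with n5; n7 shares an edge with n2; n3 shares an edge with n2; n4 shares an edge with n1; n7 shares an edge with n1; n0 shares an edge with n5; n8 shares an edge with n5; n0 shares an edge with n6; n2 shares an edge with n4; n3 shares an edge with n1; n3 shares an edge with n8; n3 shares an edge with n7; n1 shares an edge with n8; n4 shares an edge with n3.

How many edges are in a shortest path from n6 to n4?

Distance 0: n6.
Distance 1: n0.
Distance 2: n5.
Distance 3: n7, n8.
Distance 4: n1, n2, n3.
Distance 5: n4 — contains n4.

5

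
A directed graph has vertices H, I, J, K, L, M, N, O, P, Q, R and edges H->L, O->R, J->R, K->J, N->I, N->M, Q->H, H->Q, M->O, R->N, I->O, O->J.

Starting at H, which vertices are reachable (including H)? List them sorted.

H, L, Q

Start at H.
Its neighbours: L, Q.
Nothing further is reachable.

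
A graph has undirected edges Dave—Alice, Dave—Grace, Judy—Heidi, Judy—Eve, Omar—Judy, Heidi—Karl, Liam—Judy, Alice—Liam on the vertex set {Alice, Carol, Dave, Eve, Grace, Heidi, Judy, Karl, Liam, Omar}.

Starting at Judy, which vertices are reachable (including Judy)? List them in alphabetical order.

Start at Judy.
Its neighbours: Eve, Heidi, Liam, Omar.
Then their neighbours: Alice, Karl.
Then next layer: Dave.
Then next layer: Grace.
Nothing further is reachable.

Alice, Dave, Eve, Grace, Heidi, Judy, Karl, Liam, Omar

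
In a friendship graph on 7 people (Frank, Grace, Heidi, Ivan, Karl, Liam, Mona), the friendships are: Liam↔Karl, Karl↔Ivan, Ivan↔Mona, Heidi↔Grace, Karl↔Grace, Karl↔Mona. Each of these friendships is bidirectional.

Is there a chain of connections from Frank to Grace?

Frank has no edges, so nothing is reachable from it.

No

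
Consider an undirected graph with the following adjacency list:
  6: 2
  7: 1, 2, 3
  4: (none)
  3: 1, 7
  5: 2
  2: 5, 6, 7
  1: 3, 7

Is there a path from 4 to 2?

4 has no edges, so nothing is reachable from it.

No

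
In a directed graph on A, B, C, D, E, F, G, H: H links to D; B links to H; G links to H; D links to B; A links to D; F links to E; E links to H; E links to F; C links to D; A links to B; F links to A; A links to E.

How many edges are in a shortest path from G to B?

Distance 0: G.
Distance 1: H.
Distance 2: D.
Distance 3: B — contains B.

3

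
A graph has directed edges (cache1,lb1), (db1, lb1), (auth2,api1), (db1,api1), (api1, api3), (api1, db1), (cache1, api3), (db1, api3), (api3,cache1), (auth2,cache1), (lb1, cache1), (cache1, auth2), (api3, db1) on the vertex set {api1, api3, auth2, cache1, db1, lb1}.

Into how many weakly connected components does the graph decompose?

From api1: component {api1, api3, auth2, cache1, db1, lb1}.
That's 1 component.

1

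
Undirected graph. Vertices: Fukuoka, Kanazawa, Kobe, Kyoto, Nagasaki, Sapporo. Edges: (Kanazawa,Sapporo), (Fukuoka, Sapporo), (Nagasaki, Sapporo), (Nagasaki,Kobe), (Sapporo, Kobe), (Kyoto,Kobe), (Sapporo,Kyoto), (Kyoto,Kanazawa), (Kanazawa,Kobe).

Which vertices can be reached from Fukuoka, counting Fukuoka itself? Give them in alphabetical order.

Fukuoka, Kanazawa, Kobe, Kyoto, Nagasaki, Sapporo

Start at Fukuoka.
Its neighbours: Sapporo.
Then their neighbours: Kanazawa, Kobe, Kyoto, Nagasaki.
Every vertex is now reached.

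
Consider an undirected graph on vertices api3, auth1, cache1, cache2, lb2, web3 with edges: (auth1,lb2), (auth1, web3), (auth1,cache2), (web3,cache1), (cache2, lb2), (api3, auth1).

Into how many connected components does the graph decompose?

From api3: component {api3, auth1, cache1, cache2, lb2, web3}.
That's 1 component.

1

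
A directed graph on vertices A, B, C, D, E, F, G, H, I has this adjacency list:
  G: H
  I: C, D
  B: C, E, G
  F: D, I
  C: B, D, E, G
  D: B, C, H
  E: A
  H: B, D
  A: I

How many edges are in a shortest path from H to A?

3

Distance 0: H.
Distance 1: B, D.
Distance 2: C, E, G.
Distance 3: A — contains A.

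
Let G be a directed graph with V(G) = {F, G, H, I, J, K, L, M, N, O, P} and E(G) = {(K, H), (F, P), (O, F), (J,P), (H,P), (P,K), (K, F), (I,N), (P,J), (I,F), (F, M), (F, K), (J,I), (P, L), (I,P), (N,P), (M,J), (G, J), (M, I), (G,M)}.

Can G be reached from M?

No

Explore from M.
Distance 1: reach I, J.
Distance 2: reach F, N, P.
Distance 3: reach K, L.
Distance 4: reach H.
The search from M is exhausted; no directed path reaches G.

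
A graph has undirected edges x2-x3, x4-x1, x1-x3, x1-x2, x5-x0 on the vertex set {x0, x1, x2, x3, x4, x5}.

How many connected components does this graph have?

From x0: component {x0, x5}.
From x1: component {x1, x2, x3, x4}.
That's 2 components.

2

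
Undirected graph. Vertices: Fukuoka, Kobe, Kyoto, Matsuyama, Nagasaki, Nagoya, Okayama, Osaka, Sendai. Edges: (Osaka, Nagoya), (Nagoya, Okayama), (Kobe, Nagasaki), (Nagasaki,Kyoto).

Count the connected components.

From Fukuoka: component {Fukuoka}.
From Kobe: component {Kobe, Kyoto, Nagasaki}.
From Matsuyama: component {Matsuyama}.
From Nagoya: component {Nagoya, Okayama, Osaka}.
From Sendai: component {Sendai}.
That's 5 components.

5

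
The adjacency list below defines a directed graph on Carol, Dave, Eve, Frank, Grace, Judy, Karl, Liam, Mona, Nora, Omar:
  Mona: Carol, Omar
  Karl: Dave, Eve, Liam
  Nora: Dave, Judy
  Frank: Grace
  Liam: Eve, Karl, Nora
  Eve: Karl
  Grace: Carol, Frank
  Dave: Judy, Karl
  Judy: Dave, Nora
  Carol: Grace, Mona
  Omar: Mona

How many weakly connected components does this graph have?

From Carol: component {Carol, Frank, Grace, Mona, Omar}.
From Dave: component {Dave, Eve, Judy, Karl, Liam, Nora}.
That's 2 components.

2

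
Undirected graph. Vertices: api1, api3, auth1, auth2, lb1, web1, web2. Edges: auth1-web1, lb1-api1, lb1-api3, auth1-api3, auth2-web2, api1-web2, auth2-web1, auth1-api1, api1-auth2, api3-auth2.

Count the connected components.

From api1: component {api1, api3, auth1, auth2, lb1, web1, web2}.
That's 1 component.

1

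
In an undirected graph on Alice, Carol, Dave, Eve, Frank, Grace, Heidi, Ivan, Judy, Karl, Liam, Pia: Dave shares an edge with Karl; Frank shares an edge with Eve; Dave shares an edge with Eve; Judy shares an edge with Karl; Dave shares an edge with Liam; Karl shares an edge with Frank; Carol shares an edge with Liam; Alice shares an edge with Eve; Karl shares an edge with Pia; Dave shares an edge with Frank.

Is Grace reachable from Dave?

Explore from Dave.
Distance 1: reach Eve, Frank, Karl, Liam.
Distance 2: reach Alice, Carol, Judy, Pia.
The search is exhausted without reaching Grace; it lies in a different component.

No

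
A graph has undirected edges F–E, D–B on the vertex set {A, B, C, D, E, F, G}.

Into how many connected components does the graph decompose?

From A: component {A}.
From B: component {B, D}.
From C: component {C}.
From E: component {E, F}.
From G: component {G}.
That's 5 components.

5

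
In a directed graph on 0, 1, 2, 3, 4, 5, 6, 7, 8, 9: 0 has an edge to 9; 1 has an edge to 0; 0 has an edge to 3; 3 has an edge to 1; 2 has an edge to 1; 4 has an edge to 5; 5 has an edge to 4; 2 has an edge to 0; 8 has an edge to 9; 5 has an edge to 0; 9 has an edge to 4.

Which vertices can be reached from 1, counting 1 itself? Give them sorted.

Start at 1.
Its neighbours: 0.
Then their neighbours: 3, 9.
Then next layer: 4.
Then next layer: 5.
Nothing further is reachable.

0, 1, 3, 4, 5, 9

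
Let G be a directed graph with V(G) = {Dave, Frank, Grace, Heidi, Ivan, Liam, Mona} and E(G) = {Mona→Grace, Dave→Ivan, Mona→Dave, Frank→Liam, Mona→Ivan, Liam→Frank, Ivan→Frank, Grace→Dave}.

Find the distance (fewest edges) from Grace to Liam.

Distance 0: Grace.
Distance 1: Dave.
Distance 2: Ivan.
Distance 3: Frank.
Distance 4: Liam — contains Liam.

4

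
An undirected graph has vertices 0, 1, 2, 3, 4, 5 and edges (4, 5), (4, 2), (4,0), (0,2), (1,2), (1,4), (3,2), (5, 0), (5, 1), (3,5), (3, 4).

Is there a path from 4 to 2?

Explore from 4.
Distance 1: reach 0, 1, 2, 3, 5.
Found 2.

Yes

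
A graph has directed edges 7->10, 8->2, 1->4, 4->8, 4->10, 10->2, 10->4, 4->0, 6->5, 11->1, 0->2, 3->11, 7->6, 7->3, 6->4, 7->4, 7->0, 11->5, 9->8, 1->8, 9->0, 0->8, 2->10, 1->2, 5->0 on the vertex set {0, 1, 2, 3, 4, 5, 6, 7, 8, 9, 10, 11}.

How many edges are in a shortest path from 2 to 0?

Distance 0: 2.
Distance 1: 10.
Distance 2: 4.
Distance 3: 0, 8 — contains 0.

3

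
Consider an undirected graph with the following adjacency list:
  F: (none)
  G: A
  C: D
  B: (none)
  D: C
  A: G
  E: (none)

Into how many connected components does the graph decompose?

5

From A: component {A, G}.
From B: component {B}.
From C: component {C, D}.
From E: component {E}.
From F: component {F}.
That's 5 components.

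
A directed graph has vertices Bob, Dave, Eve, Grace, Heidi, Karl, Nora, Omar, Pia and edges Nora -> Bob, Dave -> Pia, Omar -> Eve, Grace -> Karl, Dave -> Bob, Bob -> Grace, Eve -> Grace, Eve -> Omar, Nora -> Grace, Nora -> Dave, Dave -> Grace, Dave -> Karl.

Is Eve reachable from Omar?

Explore from Omar.
Distance 1: reach Eve.
Found Eve.

Yes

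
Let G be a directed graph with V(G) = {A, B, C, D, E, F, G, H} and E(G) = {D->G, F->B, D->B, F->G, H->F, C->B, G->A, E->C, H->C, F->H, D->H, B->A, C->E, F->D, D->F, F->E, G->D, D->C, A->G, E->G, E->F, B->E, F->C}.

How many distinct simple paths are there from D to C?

12

D→B→E→C
D→B→E→F→C
D→B→E→F→H→C
D→C
D→F→B→E→C
D→F→C
D→F→E→C
D→F→H→C
D→H→C
D→H→F→B→E→C
D→H→F→C
D→H→F→E→C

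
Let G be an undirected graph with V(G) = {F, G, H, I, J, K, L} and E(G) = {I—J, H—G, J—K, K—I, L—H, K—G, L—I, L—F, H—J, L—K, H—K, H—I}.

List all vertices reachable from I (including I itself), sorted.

Start at I.
Its neighbours: H, J, K, L.
Then their neighbours: F, G.
Every vertex is now reached.

F, G, H, I, J, K, L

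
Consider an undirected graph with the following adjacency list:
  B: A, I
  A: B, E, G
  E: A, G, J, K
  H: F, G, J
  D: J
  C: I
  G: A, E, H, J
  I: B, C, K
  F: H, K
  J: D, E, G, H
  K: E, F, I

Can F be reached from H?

Explore from H.
Distance 1: reach F, G, J.
Found F.

Yes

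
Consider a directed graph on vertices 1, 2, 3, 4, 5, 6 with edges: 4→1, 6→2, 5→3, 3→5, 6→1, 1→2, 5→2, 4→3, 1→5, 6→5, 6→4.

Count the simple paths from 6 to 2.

7

6→1→2
6→1→5→2
6→2
6→4→1→2
6→4→1→5→2
6→4→3→5→2
6→5→2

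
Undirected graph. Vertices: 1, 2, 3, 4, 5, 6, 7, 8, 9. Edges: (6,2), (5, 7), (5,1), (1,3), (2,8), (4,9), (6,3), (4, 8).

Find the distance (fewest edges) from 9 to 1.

Distance 0: 9.
Distance 1: 4.
Distance 2: 8.
Distance 3: 2.
Distance 4: 6.
Distance 5: 3.
Distance 6: 1 — contains 1.

6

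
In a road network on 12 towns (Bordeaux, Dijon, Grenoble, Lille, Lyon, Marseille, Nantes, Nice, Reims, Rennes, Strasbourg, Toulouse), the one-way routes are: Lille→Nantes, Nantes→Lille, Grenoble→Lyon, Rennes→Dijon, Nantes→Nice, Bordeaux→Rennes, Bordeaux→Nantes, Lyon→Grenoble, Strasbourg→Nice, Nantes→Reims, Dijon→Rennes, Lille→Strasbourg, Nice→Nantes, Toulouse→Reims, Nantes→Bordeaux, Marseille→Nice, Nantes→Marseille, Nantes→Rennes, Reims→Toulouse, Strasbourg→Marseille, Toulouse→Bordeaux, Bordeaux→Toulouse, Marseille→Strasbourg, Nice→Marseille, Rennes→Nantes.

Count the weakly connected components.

2

From Bordeaux: component {Bordeaux, Dijon, Lille, Marseille, Nantes, Nice, Reims, Rennes, Strasbourg, Toulouse}.
From Grenoble: component {Grenoble, Lyon}.
That's 2 components.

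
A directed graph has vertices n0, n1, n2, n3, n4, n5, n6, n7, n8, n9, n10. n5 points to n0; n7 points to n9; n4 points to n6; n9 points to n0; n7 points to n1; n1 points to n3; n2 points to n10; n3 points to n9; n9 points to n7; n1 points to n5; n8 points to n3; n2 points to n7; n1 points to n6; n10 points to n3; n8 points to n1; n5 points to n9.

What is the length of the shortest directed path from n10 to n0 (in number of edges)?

Distance 0: n10.
Distance 1: n3.
Distance 2: n9.
Distance 3: n0, n7 — contains n0.

3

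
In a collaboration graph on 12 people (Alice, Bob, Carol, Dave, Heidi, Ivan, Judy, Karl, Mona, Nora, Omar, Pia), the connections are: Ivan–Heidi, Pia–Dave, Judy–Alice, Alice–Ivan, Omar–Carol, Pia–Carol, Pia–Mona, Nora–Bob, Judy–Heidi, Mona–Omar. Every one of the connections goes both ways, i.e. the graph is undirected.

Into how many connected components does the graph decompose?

4

From Alice: component {Alice, Heidi, Ivan, Judy}.
From Bob: component {Bob, Nora}.
From Carol: component {Carol, Dave, Mona, Omar, Pia}.
From Karl: component {Karl}.
That's 4 components.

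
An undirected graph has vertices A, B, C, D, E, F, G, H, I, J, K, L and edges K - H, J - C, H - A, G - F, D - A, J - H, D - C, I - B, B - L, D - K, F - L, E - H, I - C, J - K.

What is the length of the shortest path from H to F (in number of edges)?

6

Distance 0: H.
Distance 1: A, E, J, K.
Distance 2: C, D.
Distance 3: I.
Distance 4: B.
Distance 5: L.
Distance 6: F — contains F.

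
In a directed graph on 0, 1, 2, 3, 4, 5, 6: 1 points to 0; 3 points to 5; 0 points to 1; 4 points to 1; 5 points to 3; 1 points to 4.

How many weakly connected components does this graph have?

4

From 0: component {0, 1, 4}.
From 2: component {2}.
From 3: component {3, 5}.
From 6: component {6}.
That's 4 components.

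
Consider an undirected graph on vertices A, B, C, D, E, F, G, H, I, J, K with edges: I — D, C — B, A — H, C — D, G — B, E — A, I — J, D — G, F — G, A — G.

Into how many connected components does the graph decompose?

2

From A: component {A, B, C, D, E, F, G, H, I, J}.
From K: component {K}.
That's 2 components.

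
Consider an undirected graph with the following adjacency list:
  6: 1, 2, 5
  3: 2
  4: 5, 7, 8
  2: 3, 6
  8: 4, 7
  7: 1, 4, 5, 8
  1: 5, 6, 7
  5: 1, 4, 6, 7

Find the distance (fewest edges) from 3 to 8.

5

Distance 0: 3.
Distance 1: 2.
Distance 2: 6.
Distance 3: 1, 5.
Distance 4: 4, 7.
Distance 5: 8 — contains 8.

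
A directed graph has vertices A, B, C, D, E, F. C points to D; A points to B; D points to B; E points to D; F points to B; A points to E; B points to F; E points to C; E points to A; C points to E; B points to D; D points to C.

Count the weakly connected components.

1

From A: component {A, B, C, D, E, F}.
That's 1 component.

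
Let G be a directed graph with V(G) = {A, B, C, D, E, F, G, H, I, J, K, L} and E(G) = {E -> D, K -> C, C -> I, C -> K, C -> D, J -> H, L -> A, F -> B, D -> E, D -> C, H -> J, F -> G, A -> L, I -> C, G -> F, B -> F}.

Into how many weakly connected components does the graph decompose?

4

From A: component {A, L}.
From B: component {B, F, G}.
From C: component {C, D, E, I, K}.
From H: component {H, J}.
That's 4 components.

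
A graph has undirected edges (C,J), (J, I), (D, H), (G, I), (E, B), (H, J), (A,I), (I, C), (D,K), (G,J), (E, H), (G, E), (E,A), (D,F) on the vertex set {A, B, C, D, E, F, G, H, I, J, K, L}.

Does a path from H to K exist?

Yes

Explore from H.
Distance 1: reach D, E, J.
Distance 2: reach A, B, C, F, G, I, K.
Found K.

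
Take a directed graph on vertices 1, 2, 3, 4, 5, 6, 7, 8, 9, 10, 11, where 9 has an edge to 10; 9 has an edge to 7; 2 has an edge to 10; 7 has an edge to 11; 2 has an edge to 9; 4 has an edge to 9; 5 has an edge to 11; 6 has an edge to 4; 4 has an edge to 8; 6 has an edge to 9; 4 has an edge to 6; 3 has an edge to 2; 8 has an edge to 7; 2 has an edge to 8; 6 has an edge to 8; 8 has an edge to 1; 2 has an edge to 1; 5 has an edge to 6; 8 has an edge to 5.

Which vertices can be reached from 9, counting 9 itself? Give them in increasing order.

7, 9, 10, 11

Start at 9.
Its neighbours: 7, 10.
Then their neighbours: 11.
Nothing further is reachable.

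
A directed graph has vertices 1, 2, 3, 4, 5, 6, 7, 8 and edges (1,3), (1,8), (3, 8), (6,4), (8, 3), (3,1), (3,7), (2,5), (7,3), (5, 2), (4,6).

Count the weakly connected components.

3

From 1: component {1, 3, 7, 8}.
From 2: component {2, 5}.
From 4: component {4, 6}.
That's 3 components.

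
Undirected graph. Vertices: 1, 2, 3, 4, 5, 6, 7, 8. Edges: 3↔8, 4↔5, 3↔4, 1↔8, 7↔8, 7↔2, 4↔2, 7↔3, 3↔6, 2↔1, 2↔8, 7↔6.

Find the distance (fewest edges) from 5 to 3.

Distance 0: 5.
Distance 1: 4.
Distance 2: 2, 3 — contains 3.

2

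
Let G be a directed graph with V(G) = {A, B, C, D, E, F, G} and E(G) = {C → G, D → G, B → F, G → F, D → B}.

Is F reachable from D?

Explore from D.
Distance 1: reach B, G.
Distance 2: reach F.
Found F.

Yes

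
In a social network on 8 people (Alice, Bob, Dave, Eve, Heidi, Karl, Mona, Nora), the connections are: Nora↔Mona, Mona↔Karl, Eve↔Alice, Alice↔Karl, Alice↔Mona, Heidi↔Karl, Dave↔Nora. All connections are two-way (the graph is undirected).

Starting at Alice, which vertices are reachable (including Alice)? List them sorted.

Start at Alice.
Its neighbours: Eve, Karl, Mona.
Then their neighbours: Heidi, Nora.
Then next layer: Dave.
Nothing further is reachable.

Alice, Dave, Eve, Heidi, Karl, Mona, Nora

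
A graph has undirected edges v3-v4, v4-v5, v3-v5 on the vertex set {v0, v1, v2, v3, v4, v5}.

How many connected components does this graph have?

From v0: component {v0}.
From v1: component {v1}.
From v2: component {v2}.
From v3: component {v3, v4, v5}.
That's 4 components.

4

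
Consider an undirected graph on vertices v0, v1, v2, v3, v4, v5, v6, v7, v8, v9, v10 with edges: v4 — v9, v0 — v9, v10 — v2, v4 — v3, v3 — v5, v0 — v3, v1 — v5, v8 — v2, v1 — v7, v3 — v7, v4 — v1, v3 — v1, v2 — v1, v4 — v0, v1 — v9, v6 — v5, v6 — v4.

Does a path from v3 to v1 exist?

Yes

Explore from v3.
Distance 1: reach v0, v1, v4, v5, v7.
Found v1.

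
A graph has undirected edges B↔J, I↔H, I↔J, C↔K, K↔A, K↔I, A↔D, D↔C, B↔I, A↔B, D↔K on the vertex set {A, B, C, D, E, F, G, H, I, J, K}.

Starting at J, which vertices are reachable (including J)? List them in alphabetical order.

A, B, C, D, H, I, J, K

Start at J.
Its neighbours: B, I.
Then their neighbours: A, H, K.
Then next layer: C, D.
Nothing further is reachable.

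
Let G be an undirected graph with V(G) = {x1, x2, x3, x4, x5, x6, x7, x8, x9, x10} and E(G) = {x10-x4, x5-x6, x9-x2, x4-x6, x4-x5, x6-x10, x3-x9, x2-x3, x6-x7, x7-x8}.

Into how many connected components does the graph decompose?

3

From x1: component {x1}.
From x2: component {x2, x3, x9}.
From x4: component {x4, x5, x6, x7, x8, x10}.
That's 3 components.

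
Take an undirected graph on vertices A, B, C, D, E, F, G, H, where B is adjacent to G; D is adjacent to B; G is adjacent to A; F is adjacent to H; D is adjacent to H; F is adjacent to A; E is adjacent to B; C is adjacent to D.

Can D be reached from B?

Yes

Explore from B.
Distance 1: reach D, E, G.
Found D.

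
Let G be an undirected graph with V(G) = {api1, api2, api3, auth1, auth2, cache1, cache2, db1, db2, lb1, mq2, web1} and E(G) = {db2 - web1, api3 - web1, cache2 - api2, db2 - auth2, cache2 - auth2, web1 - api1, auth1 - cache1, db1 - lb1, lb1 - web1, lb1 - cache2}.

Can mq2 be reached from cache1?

Explore from cache1.
Distance 1: reach auth1.
The search is exhausted without reaching mq2; it lies in a different component.

No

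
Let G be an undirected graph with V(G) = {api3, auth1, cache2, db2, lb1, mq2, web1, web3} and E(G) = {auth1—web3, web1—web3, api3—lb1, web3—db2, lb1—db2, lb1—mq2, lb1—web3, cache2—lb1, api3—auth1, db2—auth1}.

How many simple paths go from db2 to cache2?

db2–auth1–api3–lb1–cache2
db2–auth1–web3–lb1–cache2
db2–lb1–cache2
db2–web3–auth1–api3–lb1–cache2
db2–web3–lb1–cache2

5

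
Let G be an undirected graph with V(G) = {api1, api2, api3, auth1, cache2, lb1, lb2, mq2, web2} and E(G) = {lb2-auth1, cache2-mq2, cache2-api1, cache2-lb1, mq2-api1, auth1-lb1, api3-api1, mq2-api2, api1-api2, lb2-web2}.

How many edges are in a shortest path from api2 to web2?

6

Distance 0: api2.
Distance 1: api1, mq2.
Distance 2: api3, cache2.
Distance 3: lb1.
Distance 4: auth1.
Distance 5: lb2.
Distance 6: web2 — contains web2.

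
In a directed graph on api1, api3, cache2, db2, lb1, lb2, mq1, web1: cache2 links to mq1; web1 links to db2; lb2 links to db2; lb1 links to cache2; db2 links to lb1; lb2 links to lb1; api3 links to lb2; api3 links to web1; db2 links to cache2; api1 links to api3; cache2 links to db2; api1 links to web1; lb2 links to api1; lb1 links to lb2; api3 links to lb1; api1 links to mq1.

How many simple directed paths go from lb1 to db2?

lb1→cache2→db2
lb1→lb2→api1→api3→web1→db2
lb1→lb2→api1→web1→db2
lb1→lb2→db2

4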